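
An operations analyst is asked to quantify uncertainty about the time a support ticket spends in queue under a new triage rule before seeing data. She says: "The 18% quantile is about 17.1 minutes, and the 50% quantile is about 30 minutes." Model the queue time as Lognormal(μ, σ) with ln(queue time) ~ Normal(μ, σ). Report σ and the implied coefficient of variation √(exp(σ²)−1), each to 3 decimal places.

σ ≈ 0.614, CV ≈ 0.677

If T ~ Lognormal(μ,σ) then ln T ~ Normal(μ,σ), so the p-quantile of ln T is μ + z_p·σ.
ln(17.1) = 2.839 and ln(30) = 3.401; z_{0.18} = -0.9154, z_{0.5} = 0.
σ = (3.401 − 2.839)/(0 − (-0.9154)) = 0.614.
μ = 2.839 − (-0.9154)·0.614 = 3.401.
CV = √(exp(σ²)−1) = √(exp(0.3771)−1) = 0.677.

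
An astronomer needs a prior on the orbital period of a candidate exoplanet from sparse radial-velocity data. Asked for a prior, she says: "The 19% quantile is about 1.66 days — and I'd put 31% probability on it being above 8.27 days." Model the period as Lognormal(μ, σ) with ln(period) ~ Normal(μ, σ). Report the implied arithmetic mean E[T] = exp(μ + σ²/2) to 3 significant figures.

If T ~ Lognormal(μ,σ) then ln T ~ Normal(μ,σ), so the p-quantile of ln T is μ + z_p·σ.
ln(1.66) = 0.5068 and ln(8.27) = 2.113; z_{0.19} = -0.8779, z_{0.69} = 0.4959.
σ = (2.113 − 0.5068)/(0.4959 − (-0.8779)) = 1.169.
μ = 0.5068 − (-0.8779)·1.169 = 1.533.
E[T] = exp(μ + σ²/2) = exp(1.533 + 0.6832) = 9.17 days.

E[T] ≈ 9.17 days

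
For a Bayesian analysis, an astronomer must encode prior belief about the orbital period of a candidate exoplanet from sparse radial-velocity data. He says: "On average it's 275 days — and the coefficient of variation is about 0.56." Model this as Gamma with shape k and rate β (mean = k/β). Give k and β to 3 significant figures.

For Gamma(k, rate β): mean = k/β, variance = k/β², so CV = 1/√k.
CV = 0.56, hence k = 1/CV² = 3.19.
Then β = k/mean = 3.19/275 = 0.0116.

k ≈ 3.19, β ≈ 0.0116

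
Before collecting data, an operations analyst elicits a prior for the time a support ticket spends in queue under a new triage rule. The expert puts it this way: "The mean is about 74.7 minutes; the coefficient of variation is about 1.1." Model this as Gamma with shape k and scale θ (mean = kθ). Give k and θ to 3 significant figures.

For Gamma(k, scale θ): mean = kθ, variance = kθ², so CV = 1/√k.
CV = 1.1, hence k = 1/CV² = 0.826.
Then θ = mean/k = 74.7/0.826 = 90.4.

k ≈ 0.826, θ ≈ 90.4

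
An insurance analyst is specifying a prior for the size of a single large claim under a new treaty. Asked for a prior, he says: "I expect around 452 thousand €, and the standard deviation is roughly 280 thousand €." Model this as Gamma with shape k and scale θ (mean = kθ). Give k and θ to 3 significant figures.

k ≈ 2.61, θ ≈ 173

For Gamma(k, scale θ): mean = kθ, variance = kθ², so CV = 1/√k.
CV = SD/mean = 280/452 = 0.6195, hence k = 1/CV² = 2.61.
Then θ = mean/k = 452/2.61 = 173.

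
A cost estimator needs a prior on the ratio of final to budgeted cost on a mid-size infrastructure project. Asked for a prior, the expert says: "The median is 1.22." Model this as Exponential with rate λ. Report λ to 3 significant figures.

Exponential median = ln 2 / λ, so λ = ln 2 / 1.22 = 0.568.

λ ≈ 0.568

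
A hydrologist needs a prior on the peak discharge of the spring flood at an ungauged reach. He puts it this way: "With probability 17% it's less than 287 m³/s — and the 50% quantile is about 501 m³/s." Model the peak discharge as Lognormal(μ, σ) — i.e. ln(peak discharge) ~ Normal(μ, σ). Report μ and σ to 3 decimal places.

If T ~ Lognormal(μ,σ) then ln T ~ Normal(μ,σ), so the p-quantile of ln T is μ + z_p·σ.
ln(287) = 5.659 and ln(501) = 6.217; z_{0.17} = -0.9542, z_{0.5} = 0.
σ = (6.217 − 5.659)/(0 − (-0.9542)) = 0.584.
μ = 5.659 − (-0.9542)·0.584 = 6.217.

μ ≈ 6.217, σ ≈ 0.584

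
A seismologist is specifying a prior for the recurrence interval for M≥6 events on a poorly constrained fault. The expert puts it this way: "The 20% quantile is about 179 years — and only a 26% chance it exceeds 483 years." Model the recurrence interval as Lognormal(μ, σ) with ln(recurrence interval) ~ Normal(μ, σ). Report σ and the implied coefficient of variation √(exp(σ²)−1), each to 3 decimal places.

If T ~ Lognormal(μ,σ) then ln T ~ Normal(μ,σ), so the p-quantile of ln T is μ + z_p·σ.
ln(179) = 5.187 and ln(483) = 6.18; z_{0.2} = -0.8416, z_{0.74} = 0.6433.
σ = (6.18 − 5.187)/(0.6433 − (-0.8416)) = 0.668.
μ = 5.187 − (-0.8416)·0.668 = 5.750.
CV = √(exp(σ²)−1) = √(exp(0.4468)−1) = 0.751.

σ ≈ 0.668, CV ≈ 0.751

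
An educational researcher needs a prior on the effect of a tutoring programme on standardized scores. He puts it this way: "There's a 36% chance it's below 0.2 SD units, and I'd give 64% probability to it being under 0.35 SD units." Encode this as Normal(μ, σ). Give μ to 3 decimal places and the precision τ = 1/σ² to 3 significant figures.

For Normal(μ,σ), the p-quantile is μ + z_p·σ. Here z_{0.36} = -0.3585, z_{0.64} = 0.3585.
So 0.2 = μ − 0.3585σ and 0.35 = μ + 0.3585σ.
Subtracting: σ = (0.35 − 0.2)/(0.3585 − (-0.3585)) = 0.209.
Then μ = 0.2 − (-0.3585)·0.209 = 0.275.
Precision τ = 1/σ² = 1/0.2092² = 22.8.

μ = 0.275, τ = 22.8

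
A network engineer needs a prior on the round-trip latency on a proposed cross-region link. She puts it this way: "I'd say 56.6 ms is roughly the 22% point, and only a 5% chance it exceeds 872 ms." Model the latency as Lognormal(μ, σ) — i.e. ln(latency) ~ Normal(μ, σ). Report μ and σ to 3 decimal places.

μ ≈ 4.910, σ ≈ 1.131

If T ~ Lognormal(μ,σ) then ln T ~ Normal(μ,σ), so the p-quantile of ln T is μ + z_p·σ.
ln(56.6) = 4.036 and ln(872) = 6.771; z_{0.22} = -0.7722, z_{0.95} = 1.645.
σ = (6.771 − 4.036)/(1.645 − (-0.7722)) = 1.131.
μ = 4.036 − (-0.7722)·1.131 = 4.910.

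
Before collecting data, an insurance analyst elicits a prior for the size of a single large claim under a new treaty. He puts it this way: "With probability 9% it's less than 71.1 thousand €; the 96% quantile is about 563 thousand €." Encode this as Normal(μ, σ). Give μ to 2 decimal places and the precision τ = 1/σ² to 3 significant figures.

μ = 284.44, τ = 3.95e-05

The p-quantile of Normal(μ,σ) is μ + z_p·σ, with z_{0.09} = -1.341 and z_{0.96} = 1.751.
Eliminate σ: μ = (z₂·x₁ − z₁·x₂)/(z₂ − z₁) = (1.751·71.1 − (-1.341)·563)/3.091 = 284.44.
Then σ = (x₂ − x₁)/(z₂ − z₁) = (563 − 71.1)/3.091 = 159.12.
Precision τ = 1/σ² = 1/159.1² = 3.95e-05.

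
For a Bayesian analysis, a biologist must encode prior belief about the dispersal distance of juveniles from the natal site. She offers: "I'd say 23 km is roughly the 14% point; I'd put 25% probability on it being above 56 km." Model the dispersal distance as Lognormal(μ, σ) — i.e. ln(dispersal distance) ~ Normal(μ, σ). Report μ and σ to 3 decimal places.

μ ≈ 3.683, σ ≈ 0.507

If T ~ Lognormal(μ,σ) then ln T ~ Normal(μ,σ), so the p-quantile of ln T is μ + z_p·σ.
ln(23) = 3.135 and ln(56) = 4.025; z_{0.14} = -1.08, z_{0.75} = 0.6745.
σ = (4.025 − 3.135)/(0.6745 − (-1.08)) = 0.507.
μ = 3.135 − (-1.08)·0.507 = 3.683.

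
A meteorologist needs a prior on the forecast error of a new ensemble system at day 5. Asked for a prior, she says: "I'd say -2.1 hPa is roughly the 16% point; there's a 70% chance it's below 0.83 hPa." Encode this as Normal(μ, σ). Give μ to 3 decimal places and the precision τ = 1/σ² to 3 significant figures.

μ = -0.182, τ = 0.269

The p-quantile of Normal(μ,σ) is μ + z_p·σ, with z_{0.16} = -0.9945 and z_{0.7} = 0.5244.
Eliminate σ: μ = (z₂·x₁ − z₁·x₂)/(z₂ − z₁) = (0.5244·-2.1 − (-0.9945)·0.83)/1.519 = -0.182.
Then σ = (x₂ − x₁)/(z₂ − z₁) = (0.83 − -2.1)/1.519 = 1.929.
Precision τ = 1/σ² = 1/1.929² = 0.269.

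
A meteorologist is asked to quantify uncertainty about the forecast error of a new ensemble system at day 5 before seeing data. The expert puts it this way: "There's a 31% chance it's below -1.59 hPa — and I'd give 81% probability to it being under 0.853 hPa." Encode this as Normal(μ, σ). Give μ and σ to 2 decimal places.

For Normal(μ,σ), the p-quantile is μ + z_p·σ. Here z_{0.31} = -0.4959, z_{0.81} = 0.8779.
So -1.59 = μ − 0.4959σ and 0.853 = μ + 0.8779σ.
Subtracting: σ = (0.853 − -1.59)/(0.8779 − (-0.4959)) = 1.78.
Then μ = -1.59 − (-0.4959)·1.78 = -0.71.

μ = -0.71, σ = 1.78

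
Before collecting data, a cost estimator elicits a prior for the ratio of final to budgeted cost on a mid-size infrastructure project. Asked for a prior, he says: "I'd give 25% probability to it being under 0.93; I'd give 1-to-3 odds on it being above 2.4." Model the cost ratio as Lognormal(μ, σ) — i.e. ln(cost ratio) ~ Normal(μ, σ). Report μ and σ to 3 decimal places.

μ ≈ 0.401, σ ≈ 0.703

If T ~ Lognormal(μ,σ) then ln T ~ Normal(μ,σ), so the p-quantile of ln T is μ + z_p·σ.
ln(0.93) = -0.07257 and ln(2.4) = 0.8755; z_{0.25} = -0.6745, z_{0.75} = 0.6745.
σ = (0.8755 − -0.07257)/(0.6745 − (-0.6745)) = 0.703.
μ = -0.07257 − (-0.6745)·0.703 = 0.401.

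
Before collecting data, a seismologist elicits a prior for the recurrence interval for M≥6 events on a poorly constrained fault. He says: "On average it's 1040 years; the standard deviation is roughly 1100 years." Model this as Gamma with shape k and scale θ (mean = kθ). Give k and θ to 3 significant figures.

For Gamma(k, scale θ): mean = kθ, variance = kθ², so CV = 1/√k.
CV = SD/mean = 1100/1040 = 1.058, hence k = 1/CV² = 0.894.
Then θ = mean/k = 1040/0.894 = 1160.

k ≈ 0.894, θ ≈ 1160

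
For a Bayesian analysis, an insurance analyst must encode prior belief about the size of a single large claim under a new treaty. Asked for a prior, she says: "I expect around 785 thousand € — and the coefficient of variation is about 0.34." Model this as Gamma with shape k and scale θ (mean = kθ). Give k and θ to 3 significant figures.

For Gamma(k, scale θ): mean = kθ, variance = kθ², so CV = 1/√k.
CV = 0.34, hence k = 1/CV² = 8.65.
Then θ = mean/k = 785/8.65 = 90.7.

k ≈ 8.65, θ ≈ 90.7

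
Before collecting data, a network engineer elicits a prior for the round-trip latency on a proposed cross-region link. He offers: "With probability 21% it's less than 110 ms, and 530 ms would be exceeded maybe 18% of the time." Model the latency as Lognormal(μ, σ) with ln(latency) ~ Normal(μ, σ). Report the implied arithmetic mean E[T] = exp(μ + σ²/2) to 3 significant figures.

If T ~ Lognormal(μ,σ) then ln T ~ Normal(μ,σ), so the p-quantile of ln T is μ + z_p·σ.
ln(110) = 4.7 and ln(530) = 6.273; z_{0.21} = -0.8064, z_{0.82} = 0.9154.
σ = (6.273 − 4.7)/(0.9154 − (-0.8064)) = 0.913.
μ = 4.7 − (-0.8064)·0.913 = 5.437.
E[T] = exp(μ + σ²/2) = exp(5.437 + 0.4170) = 349 ms.

E[T] ≈ 349 ms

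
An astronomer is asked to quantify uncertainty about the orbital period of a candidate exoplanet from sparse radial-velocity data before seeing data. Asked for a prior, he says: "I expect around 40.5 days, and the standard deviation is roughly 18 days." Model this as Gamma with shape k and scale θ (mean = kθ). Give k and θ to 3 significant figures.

k ≈ 5.06, θ ≈ 8

For Gamma(k, scale θ): mean = kθ, variance = kθ², so CV = 1/√k.
CV = SD/mean = 18/40.5 = 0.4444, hence k = 1/CV² = 5.06.
Then θ = mean/k = 40.5/5.06 = 8.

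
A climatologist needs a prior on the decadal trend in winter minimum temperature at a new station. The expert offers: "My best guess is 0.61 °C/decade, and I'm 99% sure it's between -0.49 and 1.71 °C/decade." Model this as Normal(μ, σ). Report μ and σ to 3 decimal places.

μ = 0.610, σ = 0.427

A symmetric 99% interval runs μ ± z·σ with z = 2.576.
Half-width = 1.1, so σ = 1.1/2.576 = 0.427.
μ is the stated best guess, 0.610.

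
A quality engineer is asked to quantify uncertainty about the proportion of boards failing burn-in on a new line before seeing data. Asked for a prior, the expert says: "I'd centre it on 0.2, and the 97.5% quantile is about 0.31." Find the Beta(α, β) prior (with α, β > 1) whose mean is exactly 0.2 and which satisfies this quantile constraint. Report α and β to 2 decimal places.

α ≈ 11.83, β ≈ 47.30

With mean 0.2 fixed, write α = 0.2s, β = 0.8s where s = α+β.
Need P(θ < 0.31) = 0.975 under Beta(0.2s, 0.8s). Normal approximation: (q−m)/√(m(1−m)/s) ≈ z_{0.975} = 1.96, so s ≈ 0.2·0.8·(1.96)²/(0.31−0.2)² = 50.8.
At s = 50.8: P(θ<0.31) ≈ 0.966. Adjusting to match 0.975 gives s ≈ 59.13.
So α = 0.2·59.13 ≈ 11.83, β = 0.8·59.13 ≈ 47.30.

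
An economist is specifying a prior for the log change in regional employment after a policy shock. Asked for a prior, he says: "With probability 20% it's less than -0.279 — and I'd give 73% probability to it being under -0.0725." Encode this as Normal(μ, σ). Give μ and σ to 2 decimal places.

μ = -0.16, σ = 0.14

The p-quantile of Normal(μ,σ) is μ + z_p·σ, with z_{0.2} = -0.8416 and z_{0.73} = 0.6128.
Eliminate σ: μ = (z₂·x₁ − z₁·x₂)/(z₂ − z₁) = (0.6128·-0.279 − (-0.8416)·-0.0725)/1.454 = -0.16.
Then σ = (x₂ − x₁)/(z₂ − z₁) = (-0.0725 − -0.279)/1.454 = 0.14.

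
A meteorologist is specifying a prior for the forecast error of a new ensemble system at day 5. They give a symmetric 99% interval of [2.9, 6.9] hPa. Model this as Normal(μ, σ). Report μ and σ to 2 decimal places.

μ = 4.90, σ = 0.78

A symmetric 99% interval runs μ ± z·σ with z = 2.576.
Half-width = 2, so σ = 2/2.576 = 0.78.
μ is the interval midpoint, 4.90.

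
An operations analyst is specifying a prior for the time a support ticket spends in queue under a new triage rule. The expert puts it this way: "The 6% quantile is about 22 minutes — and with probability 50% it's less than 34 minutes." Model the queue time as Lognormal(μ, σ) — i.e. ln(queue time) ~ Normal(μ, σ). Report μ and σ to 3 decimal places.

μ ≈ 3.526, σ ≈ 0.280

If T ~ Lognormal(μ,σ) then ln T ~ Normal(μ,σ), so the p-quantile of ln T is μ + z_p·σ.
ln(22) = 3.091 and ln(34) = 3.526; z_{0.06} = -1.555, z_{0.5} = 0.
σ = (3.526 − 3.091)/(0 − (-1.555)) = 0.280.
μ = 3.091 − (-1.555)·0.280 = 3.526.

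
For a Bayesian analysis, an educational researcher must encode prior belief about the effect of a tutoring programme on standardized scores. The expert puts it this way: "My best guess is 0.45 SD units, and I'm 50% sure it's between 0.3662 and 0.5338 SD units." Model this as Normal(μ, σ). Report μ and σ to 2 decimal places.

μ = 0.45, σ = 0.12

A symmetric 50% interval runs μ ± z·σ with z = 0.6745.
Half-width = 0.0838, so σ = 0.0838/0.6745 = 0.12.
μ is the stated best guess, 0.45.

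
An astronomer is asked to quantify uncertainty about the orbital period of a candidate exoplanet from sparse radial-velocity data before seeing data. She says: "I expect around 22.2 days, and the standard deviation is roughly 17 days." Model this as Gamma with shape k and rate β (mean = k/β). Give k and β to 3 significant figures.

k ≈ 1.71, β ≈ 0.0768

For Gamma(k, rate β): mean = k/β, variance = k/β², so CV = 1/√k.
CV = SD/mean = 17/22.2 = 0.7658, hence k = 1/CV² = 1.71.
Then β = k/mean = 1.71/22.2 = 0.0768.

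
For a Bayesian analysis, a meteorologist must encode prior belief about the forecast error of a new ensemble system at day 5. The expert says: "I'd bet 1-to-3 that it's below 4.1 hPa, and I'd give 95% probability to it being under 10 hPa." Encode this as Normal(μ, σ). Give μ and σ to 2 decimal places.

μ = 5.82, σ = 2.54

For Normal(μ,σ), the p-quantile is μ + z_p·σ. Here z_{0.25} = -0.6745, z_{0.95} = 1.645.
So 4.1 = μ − 0.6745σ and 10 = μ + 1.645σ.
Subtracting: σ = (10 − 4.1)/(1.645 − (-0.6745)) = 2.54.
Then μ = 4.1 − (-0.6745)·2.54 = 5.82.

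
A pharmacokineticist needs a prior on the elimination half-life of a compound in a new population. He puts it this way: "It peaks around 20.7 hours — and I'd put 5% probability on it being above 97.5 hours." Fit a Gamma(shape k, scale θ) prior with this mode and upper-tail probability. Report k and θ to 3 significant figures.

Gamma(k,θ) with k>1 has mode (k−1)θ, so θ = 20.7/(k−1).
Need P(X < 97.5) = 0.95 with θ tied to k this way. Start at k = 2, θ = 20.7: P(X<97.5) ≈ 0.949.
Too low — raise k to concentrate. Iterating converges to k ≈ 2.01.
Then θ = 20.7/(2.01−1) ≈ 20.5.

k ≈ 2.01, θ ≈ 20.5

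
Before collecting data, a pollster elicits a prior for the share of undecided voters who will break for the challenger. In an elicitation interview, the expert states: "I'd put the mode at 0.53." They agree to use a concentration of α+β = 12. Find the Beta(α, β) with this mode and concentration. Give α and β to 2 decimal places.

For α,β > 1 the Beta mode is (α−1)/(α+β−2). With α+β = 12, the mode is (α−1)/10.
Set (α−1)/10 = 0.53 → α = 1 + 0.53·10 = 6.30.
β = 12 − α = 5.70.

α = 6.30, β = 5.70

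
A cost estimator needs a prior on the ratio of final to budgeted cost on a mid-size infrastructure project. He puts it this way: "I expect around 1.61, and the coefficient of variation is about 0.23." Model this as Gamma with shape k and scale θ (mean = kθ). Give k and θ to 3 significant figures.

For Gamma(k, scale θ): mean = kθ, variance = kθ², so CV = 1/√k.
CV = 0.23, hence k = 1/CV² = 18.9.
Then θ = mean/k = 1.61/18.9 = 0.0852.

k ≈ 18.9, θ ≈ 0.0852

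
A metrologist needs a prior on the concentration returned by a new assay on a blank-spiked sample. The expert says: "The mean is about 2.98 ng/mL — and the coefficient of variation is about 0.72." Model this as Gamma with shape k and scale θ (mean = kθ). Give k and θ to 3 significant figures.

For Gamma(k, scale θ): mean = kθ, variance = kθ², so CV = 1/√k.
CV = 0.72, hence k = 1/CV² = 1.93.
Then θ = mean/k = 2.98/1.93 = 1.54.

k ≈ 1.93, θ ≈ 1.54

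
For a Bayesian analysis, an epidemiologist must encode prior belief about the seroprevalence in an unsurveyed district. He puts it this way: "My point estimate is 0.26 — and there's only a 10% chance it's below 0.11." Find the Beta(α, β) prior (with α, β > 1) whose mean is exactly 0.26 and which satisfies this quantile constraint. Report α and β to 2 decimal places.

With mean 0.26 fixed, write α = 0.26s, β = 0.74s where s = α+β.
Need P(θ < 0.11) = 0.1 under Beta(0.26s, 0.74s). Normal approximation: (q−m)/√(m(1−m)/s) ≈ z_{0.1} = -1.28, so s ≈ 0.26·0.74·(-1.28)²/(0.11−0.26)² = 14.0.
At s = 14.0: P(θ<0.11) ≈ 0.075. Adjusting to match 0.1 gives s ≈ 11.61.
So α = 0.26·11.61 ≈ 3.02, β = 0.74·11.61 ≈ 8.59.

α ≈ 3.02, β ≈ 8.59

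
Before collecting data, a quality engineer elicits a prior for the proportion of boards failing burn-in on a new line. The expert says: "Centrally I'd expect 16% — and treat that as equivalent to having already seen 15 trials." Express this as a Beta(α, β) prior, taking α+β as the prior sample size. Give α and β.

α = 2.4, β = 12.6

Under the effective-sample-size interpretation, Beta(α, β) has prior mean α/(α+β) and prior sample size α+β.
So α+β = 15 and α/(α+β) = 0.16, giving α = 0.16·15 = 2.4 and β = 15 − 2.4 = 12.6.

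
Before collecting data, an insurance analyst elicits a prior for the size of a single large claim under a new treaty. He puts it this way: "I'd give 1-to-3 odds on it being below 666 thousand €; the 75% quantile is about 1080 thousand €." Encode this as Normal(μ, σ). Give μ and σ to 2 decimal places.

For Normal(μ,σ), the p-quantile is μ + z_p·σ. Here z_{0.25} = -0.6745, z_{0.75} = 0.6745.
So 666 = μ − 0.6745σ and 1080 = μ + 0.6745σ.
Subtracting: σ = (1080 − 666)/(0.6745 − (-0.6745)) = 306.90.
Then μ = 666 − (-0.6745)·306.90 = 873.00.

μ = 873.00, σ = 306.90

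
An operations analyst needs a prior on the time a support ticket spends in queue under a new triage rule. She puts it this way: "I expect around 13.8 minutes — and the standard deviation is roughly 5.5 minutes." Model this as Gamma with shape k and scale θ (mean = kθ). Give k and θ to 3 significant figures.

k ≈ 6.3, θ ≈ 2.19

For Gamma(k, scale θ): mean = kθ, variance = kθ², so CV = 1/√k.
CV = SD/mean = 5.5/13.8 = 0.3986, hence k = 1/CV² = 6.3.
Then θ = mean/k = 13.8/6.3 = 2.19.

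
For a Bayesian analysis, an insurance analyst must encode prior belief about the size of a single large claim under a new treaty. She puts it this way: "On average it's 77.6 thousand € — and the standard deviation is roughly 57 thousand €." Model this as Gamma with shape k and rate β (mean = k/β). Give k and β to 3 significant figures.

For Gamma(k, rate β): mean = k/β, variance = k/β², so CV = 1/√k.
CV = SD/mean = 57/77.6 = 0.7345, hence k = 1/CV² = 1.85.
Then β = k/mean = 1.85/77.6 = 0.0239.

k ≈ 1.85, β ≈ 0.0239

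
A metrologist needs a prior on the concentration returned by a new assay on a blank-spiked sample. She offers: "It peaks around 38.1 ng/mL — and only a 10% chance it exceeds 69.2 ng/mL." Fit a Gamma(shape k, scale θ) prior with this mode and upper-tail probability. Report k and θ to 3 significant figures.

k ≈ 6.35, θ ≈ 7.12

Gamma(k,θ) with k>1 has mode (k−1)θ, so θ = 38.1/(k−1).
Need P(X < 69.2) = 0.9 with θ tied to k this way. Start at k = 2, θ = 38.1: P(X<69.2) ≈ 0.542.
Too low — raise k to concentrate. Iterating converges to k ≈ 6.35.
Then θ = 38.1/(6.35−1) ≈ 7.12.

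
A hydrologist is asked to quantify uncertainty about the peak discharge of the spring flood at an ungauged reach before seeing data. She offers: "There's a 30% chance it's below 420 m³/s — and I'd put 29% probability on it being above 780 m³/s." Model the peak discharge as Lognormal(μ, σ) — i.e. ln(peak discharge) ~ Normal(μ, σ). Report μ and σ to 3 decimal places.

If T ~ Lognormal(μ,σ) then ln T ~ Normal(μ,σ), so the p-quantile of ln T is μ + z_p·σ.
ln(420) = 6.04 and ln(780) = 6.659; z_{0.3} = -0.5244, z_{0.71} = 0.5534.
σ = (6.659 − 6.04)/(0.5534 − (-0.5244)) = 0.574.
μ = 6.04 − (-0.5244)·0.574 = 6.341.

μ ≈ 6.341, σ ≈ 0.574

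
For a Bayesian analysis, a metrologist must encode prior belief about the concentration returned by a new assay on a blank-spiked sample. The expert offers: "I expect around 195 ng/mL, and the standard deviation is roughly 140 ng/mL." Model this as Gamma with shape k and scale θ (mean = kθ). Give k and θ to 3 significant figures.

k ≈ 1.94, θ ≈ 101

For Gamma(k, scale θ): mean = kθ, variance = kθ², so CV = 1/√k.
CV = SD/mean = 140/195 = 0.7179, hence k = 1/CV² = 1.94.
Then θ = mean/k = 195/1.94 = 101.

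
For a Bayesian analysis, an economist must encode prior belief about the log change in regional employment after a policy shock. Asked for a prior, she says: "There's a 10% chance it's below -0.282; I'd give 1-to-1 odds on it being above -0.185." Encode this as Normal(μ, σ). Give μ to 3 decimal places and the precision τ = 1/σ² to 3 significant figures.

μ = -0.185, τ = 175

For Normal(μ,σ), the p-quantile is μ + z_p·σ. Here z_{0.1} = -1.282, z_{0.5} = 0.
So -0.282 = μ − 1.282σ and -0.185 = μ + 0σ.
Subtracting: σ = (-0.185 − -0.282)/(0 − (-1.282)) = 0.076.
Then μ = -0.282 − (-1.282)·0.076 = -0.185.
Precision τ = 1/σ² = 1/0.07569² = 175.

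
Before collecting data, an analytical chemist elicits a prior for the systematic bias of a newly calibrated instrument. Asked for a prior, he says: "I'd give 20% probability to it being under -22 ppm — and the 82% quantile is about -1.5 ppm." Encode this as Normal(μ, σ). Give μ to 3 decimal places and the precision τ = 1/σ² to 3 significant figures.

μ = -12.180, τ = 0.00735

For Normal(μ,σ), the p-quantile is μ + z_p·σ. Here z_{0.2} = -0.8416, z_{0.82} = 0.9154.
So -22 = μ − 0.8416σ and -1.5 = μ + 0.9154σ.
Subtracting: σ = (-1.5 − -22)/(0.9154 − (-0.8416)) = 11.668.
Then μ = -22 − (-0.8416)·11.668 = -12.180.
Precision τ = 1/σ² = 1/11.67² = 0.00735.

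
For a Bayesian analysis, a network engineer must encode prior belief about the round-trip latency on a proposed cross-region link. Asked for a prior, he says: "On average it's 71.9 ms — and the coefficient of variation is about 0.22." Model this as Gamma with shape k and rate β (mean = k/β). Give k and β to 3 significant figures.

k ≈ 20.7, β ≈ 0.287

For Gamma(k, rate β): mean = k/β, variance = k/β², so CV = 1/√k.
CV = 0.22, hence k = 1/CV² = 20.7.
Then β = k/mean = 20.7/71.9 = 0.287.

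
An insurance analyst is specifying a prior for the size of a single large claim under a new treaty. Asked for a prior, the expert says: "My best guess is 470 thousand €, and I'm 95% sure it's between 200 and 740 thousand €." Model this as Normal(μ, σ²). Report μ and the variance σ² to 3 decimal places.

μ = 470.000, σ² = 18977.166

A symmetric 95% interval runs μ ± z·σ with z = 1.96.
Half-width = 270, so σ = 270/1.96 = 137.7576 and σ² = 18977.166.
μ is the stated best guess, 470.000.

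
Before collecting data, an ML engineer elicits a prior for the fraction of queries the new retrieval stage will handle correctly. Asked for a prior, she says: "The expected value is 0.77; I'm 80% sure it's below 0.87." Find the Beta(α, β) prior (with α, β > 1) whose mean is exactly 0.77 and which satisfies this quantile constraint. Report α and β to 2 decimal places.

With mean 0.77 fixed, write α = 0.77s, β = 0.23s where s = α+β.
Need P(θ < 0.87) = 0.8 under Beta(0.77s, 0.23s). Normal approximation: (q−m)/√(m(1−m)/s) ≈ z_{0.8} = 0.842, so s ≈ 0.77·0.23·(0.842)²/(0.87−0.77)² = 12.5.
At s = 12.5: P(θ<0.87) ≈ 0.795. Adjusting to match 0.8 gives s ≈ 12.98.
So α = 0.77·12.98 ≈ 10.00, β = 0.23·12.98 ≈ 2.99.

α ≈ 10.00, β ≈ 2.99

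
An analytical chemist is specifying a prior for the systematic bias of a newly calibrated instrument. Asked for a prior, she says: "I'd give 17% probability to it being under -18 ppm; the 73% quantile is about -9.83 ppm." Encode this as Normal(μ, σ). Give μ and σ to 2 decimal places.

μ = -13.03, σ = 5.21

For Normal(μ,σ), the p-quantile is μ + z_p·σ. Here z_{0.17} = -0.9542, z_{0.73} = 0.6128.
So -18 = μ − 0.9542σ and -9.83 = μ + 0.6128σ.
Subtracting: σ = (-9.83 − -18)/(0.6128 − (-0.9542)) = 5.21.
Then μ = -18 − (-0.9542)·5.21 = -13.03.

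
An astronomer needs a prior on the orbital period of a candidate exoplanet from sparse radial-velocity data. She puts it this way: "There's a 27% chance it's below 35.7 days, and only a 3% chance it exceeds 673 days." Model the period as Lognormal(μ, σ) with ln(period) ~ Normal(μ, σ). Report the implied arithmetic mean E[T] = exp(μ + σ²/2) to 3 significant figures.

E[T] ≈ 147 days

If T ~ Lognormal(μ,σ) then ln T ~ Normal(μ,σ), so the p-quantile of ln T is μ + z_p·σ.
ln(35.7) = 3.575 and ln(673) = 6.512; z_{0.27} = -0.6128, z_{0.97} = 1.881.
σ = (6.512 − 3.575)/(1.881 − (-0.6128)) = 1.178.
μ = 3.575 − (-0.6128)·1.178 = 4.297.
E[T] = exp(μ + σ²/2) = exp(4.297 + 0.6934) = 147 days.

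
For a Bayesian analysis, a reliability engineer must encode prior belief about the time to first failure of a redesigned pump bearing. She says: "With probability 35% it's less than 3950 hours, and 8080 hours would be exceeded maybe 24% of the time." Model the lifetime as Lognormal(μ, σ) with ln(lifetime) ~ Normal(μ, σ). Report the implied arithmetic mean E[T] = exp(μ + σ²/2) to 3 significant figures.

If T ~ Lognormal(μ,σ) then ln T ~ Normal(μ,σ), so the p-quantile of ln T is μ + z_p·σ.
ln(3950) = 8.281 and ln(8080) = 8.997; z_{0.35} = -0.3853, z_{0.76} = 0.7063.
σ = (8.997 − 8.281)/(0.7063 − (-0.3853)) = 0.656.
μ = 8.281 − (-0.3853)·0.656 = 8.534.
E[T] = exp(μ + σ²/2) = exp(8.534 + 0.2149) = 6300 hours.

E[T] ≈ 6300 hours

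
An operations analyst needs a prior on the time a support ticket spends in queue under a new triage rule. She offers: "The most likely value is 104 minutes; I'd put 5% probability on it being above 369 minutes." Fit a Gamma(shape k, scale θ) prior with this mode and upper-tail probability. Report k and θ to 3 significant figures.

k ≈ 2.61, θ ≈ 64.7

Gamma(k,θ) with k>1 has mode (k−1)θ, so θ = 104/(k−1).
Need P(X < 369) = 0.95 with θ tied to k this way. Start at k = 2, θ = 104: P(X<369) ≈ 0.869.
Too low — raise k to concentrate. Iterating converges to k ≈ 2.61.
Then θ = 104/(2.61−1) ≈ 64.7.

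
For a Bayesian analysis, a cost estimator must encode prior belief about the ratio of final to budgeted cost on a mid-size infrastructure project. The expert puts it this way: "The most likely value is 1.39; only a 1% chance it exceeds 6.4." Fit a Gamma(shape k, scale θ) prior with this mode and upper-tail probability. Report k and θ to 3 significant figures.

k ≈ 2.72, θ ≈ 0.807

Gamma(k,θ) with k>1 has mode (k−1)θ, so θ = 1.39/(k−1).
Need P(X < 6.4) = 0.99 with θ tied to k this way. Start at k = 2, θ = 1.39: P(X<6.4) ≈ 0.944.
Too low — raise k to concentrate. Iterating converges to k ≈ 2.72.
Then θ = 1.39/(2.72−1) ≈ 0.807.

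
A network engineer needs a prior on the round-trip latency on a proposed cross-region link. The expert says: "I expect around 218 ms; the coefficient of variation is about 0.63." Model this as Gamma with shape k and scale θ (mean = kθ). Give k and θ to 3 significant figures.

For Gamma(k, scale θ): mean = kθ, variance = kθ², so CV = 1/√k.
CV = 0.63, hence k = 1/CV² = 2.52.
Then θ = mean/k = 218/2.52 = 86.5.

k ≈ 2.52, θ ≈ 86.5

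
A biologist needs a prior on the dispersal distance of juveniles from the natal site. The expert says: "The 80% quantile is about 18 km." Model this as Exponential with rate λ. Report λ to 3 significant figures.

P(T < 18.0) = 1 − e^(−λ·18.0) = 0.8, so λ = −ln(1−0.8)/18.0 = −ln(0.2)/18.0 = 0.0894.

λ ≈ 0.0894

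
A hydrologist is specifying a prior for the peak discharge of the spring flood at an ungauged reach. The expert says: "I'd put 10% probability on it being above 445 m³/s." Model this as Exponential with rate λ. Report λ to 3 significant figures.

P(T > 445.0) = e^(−λ·445.0) = 0.1, so λ = −ln(0.1)/445.0 = 0.00517.

λ ≈ 0.00517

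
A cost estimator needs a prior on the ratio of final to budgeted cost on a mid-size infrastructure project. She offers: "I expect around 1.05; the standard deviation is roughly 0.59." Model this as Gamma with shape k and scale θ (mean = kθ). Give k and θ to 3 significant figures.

k ≈ 3.17, θ ≈ 0.332

For Gamma(k, scale θ): mean = kθ, variance = kθ², so CV = 1/√k.
CV = SD/mean = 0.59/1.05 = 0.5619, hence k = 1/CV² = 3.17.
Then θ = mean/k = 1.05/3.17 = 0.332.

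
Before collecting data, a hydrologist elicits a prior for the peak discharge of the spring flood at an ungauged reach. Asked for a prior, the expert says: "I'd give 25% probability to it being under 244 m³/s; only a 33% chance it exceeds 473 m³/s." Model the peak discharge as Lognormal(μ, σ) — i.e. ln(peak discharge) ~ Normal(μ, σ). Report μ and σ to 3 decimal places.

μ ≈ 5.898, σ ≈ 0.594

If T ~ Lognormal(μ,σ) then ln T ~ Normal(μ,σ), so the p-quantile of ln T is μ + z_p·σ.
ln(244) = 5.497 and ln(473) = 6.159; z_{0.25} = -0.6745, z_{0.67} = 0.4399.
σ = (6.159 − 5.497)/(0.4399 − (-0.6745)) = 0.594.
μ = 5.497 − (-0.6745)·0.594 = 5.898.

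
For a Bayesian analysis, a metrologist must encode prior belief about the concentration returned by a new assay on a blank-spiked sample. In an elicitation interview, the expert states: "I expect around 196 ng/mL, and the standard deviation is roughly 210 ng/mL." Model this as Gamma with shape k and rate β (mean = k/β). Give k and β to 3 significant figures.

k ≈ 0.871, β ≈ 0.00444

For Gamma(k, rate β): mean = k/β, variance = k/β², so CV = 1/√k.
CV = SD/mean = 210/196 = 1.071, hence k = 1/CV² = 0.871.
Then β = k/mean = 0.871/196 = 0.00444.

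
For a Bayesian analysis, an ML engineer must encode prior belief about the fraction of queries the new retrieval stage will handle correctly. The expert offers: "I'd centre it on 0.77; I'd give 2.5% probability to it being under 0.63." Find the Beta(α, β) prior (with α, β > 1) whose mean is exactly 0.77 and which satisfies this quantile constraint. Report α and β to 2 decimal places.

α ≈ 30.98, β ≈ 9.25

With mean 0.77 fixed, write α = 0.77s, β = 0.23s where s = α+β.
Need P(θ < 0.63) = 0.025 under Beta(0.77s, 0.23s). Normal approximation: (q−m)/√(m(1−m)/s) ≈ z_{0.025} = -1.96, so s ≈ 0.77·0.23·(-1.96)²/(0.63−0.77)² = 34.7.
At s = 34.7: P(θ<0.63) ≈ 0.034. Adjusting to match 0.025 gives s ≈ 40.23.
So α = 0.77·40.23 ≈ 30.98, β = 0.23·40.23 ≈ 9.25.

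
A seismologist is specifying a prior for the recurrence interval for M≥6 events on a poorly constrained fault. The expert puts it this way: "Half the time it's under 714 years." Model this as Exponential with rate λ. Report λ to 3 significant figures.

Exponential median = ln 2 / λ, so λ = ln 2 / 714.0 = 0.000971.

λ ≈ 0.000971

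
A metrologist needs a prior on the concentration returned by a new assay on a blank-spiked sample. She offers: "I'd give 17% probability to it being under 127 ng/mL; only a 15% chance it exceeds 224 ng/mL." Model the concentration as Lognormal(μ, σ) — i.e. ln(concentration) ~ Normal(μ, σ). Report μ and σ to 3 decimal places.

μ ≈ 5.116, σ ≈ 0.285

If T ~ Lognormal(μ,σ) then ln T ~ Normal(μ,σ), so the p-quantile of ln T is μ + z_p·σ.
ln(127) = 4.844 and ln(224) = 5.412; z_{0.17} = -0.9542, z_{0.85} = 1.036.
σ = (5.412 − 4.844)/(1.036 − (-0.9542)) = 0.285.
μ = 4.844 − (-0.9542)·0.285 = 5.116.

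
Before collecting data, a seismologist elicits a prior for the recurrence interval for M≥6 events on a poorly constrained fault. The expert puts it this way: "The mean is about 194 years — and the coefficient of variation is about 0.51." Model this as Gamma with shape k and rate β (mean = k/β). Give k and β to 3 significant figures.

k ≈ 3.84, β ≈ 0.0198

For Gamma(k, rate β): mean = k/β, variance = k/β², so CV = 1/√k.
CV = 0.51, hence k = 1/CV² = 3.84.
Then β = k/mean = 3.84/194 = 0.0198.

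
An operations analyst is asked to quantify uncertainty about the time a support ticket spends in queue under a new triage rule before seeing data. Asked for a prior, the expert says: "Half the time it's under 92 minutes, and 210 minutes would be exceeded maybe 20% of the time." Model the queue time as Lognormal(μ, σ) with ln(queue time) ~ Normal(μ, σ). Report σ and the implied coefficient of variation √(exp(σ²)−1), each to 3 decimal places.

σ ≈ 0.981, CV ≈ 1.271

If T ~ Lognormal(μ,σ) then ln T ~ Normal(μ,σ), so the p-quantile of ln T is μ + z_p·σ.
ln(92) = 4.522 and ln(210) = 5.347; z_{0.5} = 0, z_{0.8} = 0.8416.
σ = (5.347 − 4.522)/(0.8416 − (0)) = 0.981.
μ = 4.522 − (0)·0.981 = 4.522.
CV = √(exp(σ²)−1) = √(exp(0.9616)−1) = 1.271.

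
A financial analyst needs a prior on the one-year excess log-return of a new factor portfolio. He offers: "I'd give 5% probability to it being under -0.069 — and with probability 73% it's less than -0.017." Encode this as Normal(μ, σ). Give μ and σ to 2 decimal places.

The p-quantile of Normal(μ,σ) is μ + z_p·σ, with z_{0.05} = -1.645 and z_{0.73} = 0.6128.
Eliminate σ: μ = (z₂·x₁ − z₁·x₂)/(z₂ − z₁) = (0.6128·-0.069 − (-1.645)·-0.017)/2.258 = -0.03.
Then σ = (x₂ − x₁)/(z₂ − z₁) = (-0.017 − -0.069)/2.258 = 0.02.

μ = -0.03, σ = 0.02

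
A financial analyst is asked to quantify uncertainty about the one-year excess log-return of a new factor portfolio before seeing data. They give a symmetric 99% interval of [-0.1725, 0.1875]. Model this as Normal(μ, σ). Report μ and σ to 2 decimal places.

μ = 0.01, σ = 0.07

A symmetric 99% interval runs μ ± z·σ with z = 2.576.
Half-width = 0.18, so σ = 0.18/2.576 = 0.07.
μ is the interval midpoint, 0.01.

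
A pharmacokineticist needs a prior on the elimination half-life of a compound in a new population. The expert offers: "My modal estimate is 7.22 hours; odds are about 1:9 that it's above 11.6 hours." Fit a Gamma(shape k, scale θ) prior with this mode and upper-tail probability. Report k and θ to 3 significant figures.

Gamma(k,θ) with k>1 has mode (k−1)θ, so θ = 7.22/(k−1).
Need P(X < 11.6) = 0.9 with θ tied to k this way. Start at k = 2, θ = 7.22: P(X<11.6) ≈ 0.477.
Too low — raise k to concentrate. Iterating converges to k ≈ 9.36.
Then θ = 7.22/(9.36−1) ≈ 0.863.

k ≈ 9.36, θ ≈ 0.863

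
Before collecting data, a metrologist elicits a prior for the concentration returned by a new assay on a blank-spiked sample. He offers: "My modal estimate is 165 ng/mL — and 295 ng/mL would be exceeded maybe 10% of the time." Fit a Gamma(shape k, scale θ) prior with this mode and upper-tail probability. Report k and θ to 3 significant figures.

k ≈ 6.64, θ ≈ 29.3

Gamma(k,θ) with k>1 has mode (k−1)θ, so θ = 165/(k−1).
Need P(X < 295) = 0.9 with θ tied to k this way. Start at k = 2, θ = 165: P(X<295) ≈ 0.534.
Too low — raise k to concentrate. Iterating converges to k ≈ 6.64.
Then θ = 165/(6.64−1) ≈ 29.3.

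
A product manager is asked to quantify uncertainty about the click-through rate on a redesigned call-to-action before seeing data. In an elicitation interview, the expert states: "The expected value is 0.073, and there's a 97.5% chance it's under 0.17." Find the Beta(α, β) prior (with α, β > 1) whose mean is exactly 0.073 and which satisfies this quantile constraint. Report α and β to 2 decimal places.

α ≈ 2.94, β ≈ 37.28

With mean 0.073 fixed, write α = 0.073s, β = 0.927s where s = α+β.
Need P(θ < 0.17) = 0.975 under Beta(0.073s, 0.927s). Normal approximation: (q−m)/√(m(1−m)/s) ≈ z_{0.975} = 1.96, so s ≈ 0.073·0.927·(1.96)²/(0.17−0.073)² = 27.6.
At s = 27.6: P(θ<0.17) ≈ 0.954. Adjusting to match 0.975 gives s ≈ 40.22.
So α = 0.073·40.22 ≈ 2.94, β = 0.927·40.22 ≈ 37.28.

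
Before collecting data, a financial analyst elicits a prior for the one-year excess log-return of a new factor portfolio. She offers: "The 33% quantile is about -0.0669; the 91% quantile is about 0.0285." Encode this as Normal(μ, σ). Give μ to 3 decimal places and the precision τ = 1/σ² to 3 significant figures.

The p-quantile of Normal(μ,σ) is μ + z_p·σ, with z_{0.33} = -0.4399 and z_{0.91} = 1.341.
Eliminate σ: μ = (z₂·x₁ − z₁·x₂)/(z₂ − z₁) = (1.341·-0.0669 − (-0.4399)·0.0285)/1.781 = -0.043.
Then σ = (x₂ − x₁)/(z₂ − z₁) = (0.0285 − -0.0669)/1.781 = 0.054.
Precision τ = 1/σ² = 1/0.05358² = 348.

μ = -0.043, τ = 348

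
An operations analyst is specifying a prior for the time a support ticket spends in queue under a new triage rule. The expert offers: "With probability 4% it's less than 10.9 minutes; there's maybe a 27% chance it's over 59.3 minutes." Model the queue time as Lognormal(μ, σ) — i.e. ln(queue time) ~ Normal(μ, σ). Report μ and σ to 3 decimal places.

μ ≈ 3.643, σ ≈ 0.717

If T ~ Lognormal(μ,σ) then ln T ~ Normal(μ,σ), so the p-quantile of ln T is μ + z_p·σ.
ln(10.9) = 2.389 and ln(59.3) = 4.083; z_{0.04} = -1.751, z_{0.73} = 0.6128.
σ = (4.083 − 2.389)/(0.6128 − (-1.751)) = 0.717.
μ = 2.389 − (-1.751)·0.717 = 3.643.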